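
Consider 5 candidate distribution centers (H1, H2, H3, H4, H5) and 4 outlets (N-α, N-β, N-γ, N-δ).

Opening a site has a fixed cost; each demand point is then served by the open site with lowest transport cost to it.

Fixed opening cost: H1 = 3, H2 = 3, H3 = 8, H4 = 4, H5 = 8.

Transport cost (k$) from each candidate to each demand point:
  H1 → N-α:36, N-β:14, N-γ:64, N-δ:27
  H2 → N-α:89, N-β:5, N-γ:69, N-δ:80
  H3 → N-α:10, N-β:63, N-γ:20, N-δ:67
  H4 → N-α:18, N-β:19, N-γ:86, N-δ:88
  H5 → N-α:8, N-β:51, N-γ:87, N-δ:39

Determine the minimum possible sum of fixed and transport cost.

76

Open {H1, H2, H3}: assign each demand point to its cheapest open site.
  N-α→H3 10, N-β→H2 5, N-γ→H3 20, N-δ→H1 27
  transport cost 62, fixed 14 → total 76.
Compare {H1, H2, H3, H4}: transport cost 62 + fixed 18 = 80.
Compare {H1, H3}: transport cost 71 + fixed 11 = 82.
Compare {H1, H2, H3, H5}: transport cost 60 + fixed 22 = 82.
All other subsets cost ≥ 80. Minimum total cost: 76.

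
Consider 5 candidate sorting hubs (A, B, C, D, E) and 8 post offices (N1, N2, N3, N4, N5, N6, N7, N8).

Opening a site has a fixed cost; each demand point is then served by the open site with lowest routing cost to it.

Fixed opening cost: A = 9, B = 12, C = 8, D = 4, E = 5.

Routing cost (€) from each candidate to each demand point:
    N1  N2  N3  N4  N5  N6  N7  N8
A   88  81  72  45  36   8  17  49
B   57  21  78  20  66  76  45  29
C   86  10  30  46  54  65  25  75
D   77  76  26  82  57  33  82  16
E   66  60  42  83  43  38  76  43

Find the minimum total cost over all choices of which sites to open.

Open {A, B, C, D}: assign each demand point to its cheapest open site.
  N1→B 57, N2→C 10, N3→D 26, N4→B 20, N5→A 36, N6→A 8, N7→A 17, N8→D 16
  routing cost 190, fixed 33 → total 223.
Compare {A, B, D}: routing cost 201 + fixed 25 = 226.
Compare {A, B, C, D, E}: routing cost 190 + fixed 38 = 228.
Compare {A, B, D, E}: routing cost 201 + fixed 30 = 231.
All other subsets cost ≥ 226. Minimum total cost: 223.

223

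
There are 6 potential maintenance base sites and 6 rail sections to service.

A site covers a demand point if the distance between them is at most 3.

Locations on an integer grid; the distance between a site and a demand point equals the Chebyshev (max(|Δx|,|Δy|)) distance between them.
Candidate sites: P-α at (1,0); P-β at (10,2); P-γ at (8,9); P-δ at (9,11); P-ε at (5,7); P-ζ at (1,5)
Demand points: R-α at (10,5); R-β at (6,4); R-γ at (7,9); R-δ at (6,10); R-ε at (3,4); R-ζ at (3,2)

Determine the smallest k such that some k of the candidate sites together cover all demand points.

Coverage sets (demand points within 3 of each site):
  P-α: {R-ζ}
  P-β: {R-α}
  P-γ: {R-γ, R-δ}
  P-δ: {R-γ, R-δ}
  P-ε: {R-β, R-γ, R-δ, R-ε}
  P-ζ: {R-ε, R-ζ}
No 2 sites suffice: every size-2 union leaves at least one demand point uncovered.
But {P-α, P-β, P-ε} covers everything, so the minimum is 3.

3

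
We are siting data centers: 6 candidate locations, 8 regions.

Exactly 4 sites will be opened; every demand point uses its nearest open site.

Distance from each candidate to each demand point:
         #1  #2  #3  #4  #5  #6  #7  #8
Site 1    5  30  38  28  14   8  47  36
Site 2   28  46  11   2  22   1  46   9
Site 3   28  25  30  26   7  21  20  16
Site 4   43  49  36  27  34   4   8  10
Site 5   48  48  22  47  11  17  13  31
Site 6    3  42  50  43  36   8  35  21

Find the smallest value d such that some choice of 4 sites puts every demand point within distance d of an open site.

Open {Site 1, Site 2, Site 3, Site 4}.
  Farthest demand point is #2 at distance 25 (to Site 3); all others are ≤ 25.
With {Site 1, Site 2, Site 3, Site 5} the worst case is 25.
With {Site 1, Site 2, Site 3, Site 6} the worst case is 25.
No size-4 selection achieves below 25.

25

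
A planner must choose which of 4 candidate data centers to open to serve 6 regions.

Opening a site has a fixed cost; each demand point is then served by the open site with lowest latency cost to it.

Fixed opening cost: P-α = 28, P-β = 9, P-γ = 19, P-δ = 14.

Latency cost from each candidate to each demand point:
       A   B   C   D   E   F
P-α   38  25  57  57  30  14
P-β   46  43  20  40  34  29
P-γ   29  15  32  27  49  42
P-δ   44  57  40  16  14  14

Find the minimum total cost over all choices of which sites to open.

Open {P-β, P-γ, P-δ}: assign each demand point to its cheapest open site.
  A→P-γ 29, B→P-γ 15, C→P-β 20, D→P-δ 16, E→P-δ 14, F→P-δ 14
  latency cost 108, fixed 42 → total 150.
Compare {P-γ, P-δ}: latency cost 120 + fixed 33 = 153.
Compare {P-β, P-δ}: latency cost 151 + fixed 23 = 174.
Compare {P-α, P-β, P-δ}: latency cost 127 + fixed 51 = 178.
All other subsets cost ≥ 153. Minimum total cost: 150.

150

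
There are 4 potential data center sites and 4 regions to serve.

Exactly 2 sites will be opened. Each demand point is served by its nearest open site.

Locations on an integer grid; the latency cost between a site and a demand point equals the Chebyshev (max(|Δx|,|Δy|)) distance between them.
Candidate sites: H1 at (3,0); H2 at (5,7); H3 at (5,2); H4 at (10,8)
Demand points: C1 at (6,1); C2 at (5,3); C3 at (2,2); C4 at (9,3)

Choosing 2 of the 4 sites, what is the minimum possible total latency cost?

Open {H1, H3}.
  C1→H3 1, C2→H3 1, C3→H1 2, C4→H3 4  ⇒ total 8.
Compare {H2, H3}: total 9.
Compare {H3, H4}: total 9.
No size-2 selection does better; minimum is 8.

8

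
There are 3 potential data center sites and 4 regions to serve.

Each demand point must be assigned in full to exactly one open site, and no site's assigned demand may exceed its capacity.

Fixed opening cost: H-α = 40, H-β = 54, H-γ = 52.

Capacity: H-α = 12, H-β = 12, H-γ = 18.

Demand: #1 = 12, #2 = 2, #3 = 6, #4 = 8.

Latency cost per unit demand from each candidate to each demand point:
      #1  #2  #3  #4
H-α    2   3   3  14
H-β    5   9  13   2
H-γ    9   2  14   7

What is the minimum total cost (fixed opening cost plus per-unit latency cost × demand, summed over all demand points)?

260

Open {H-α, H-γ}; cheapest assignment that respects the capacities:
  H-α (cap 12, load 12): #1 — cost 12×2 = 24
  H-γ (cap 18, load 16): #2, #3, #4 — cost 2×2 + 6×14 + 8×7 = 144
  Shipping 168, fixed 92 → total 260.
  Any other capacity-feasible assignment to {H-α, H-γ} ships for at least 168.
Compare {H-α, H-β, H-γ}: its best feasible assignment gives total 274.
Compare {H-β, H-γ}: its best feasible assignment gives total 310.
Every other set of open sites that can feasibly serve all demand totals ≥ 274 even under its best assignment. Minimum: 260.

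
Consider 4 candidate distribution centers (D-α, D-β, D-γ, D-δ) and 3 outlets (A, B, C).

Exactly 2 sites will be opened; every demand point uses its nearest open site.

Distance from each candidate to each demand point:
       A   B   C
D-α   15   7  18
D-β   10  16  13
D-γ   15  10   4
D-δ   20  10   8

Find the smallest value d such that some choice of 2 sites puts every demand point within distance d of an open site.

Open {D-β, D-γ}.
  Farthest demand point is A at distance 10 (to D-β); all others are ≤ 10.
With {D-β, D-δ} the worst case is 10.
With {D-α, D-β} the worst case is 13.
No size-2 selection achieves below 10.

10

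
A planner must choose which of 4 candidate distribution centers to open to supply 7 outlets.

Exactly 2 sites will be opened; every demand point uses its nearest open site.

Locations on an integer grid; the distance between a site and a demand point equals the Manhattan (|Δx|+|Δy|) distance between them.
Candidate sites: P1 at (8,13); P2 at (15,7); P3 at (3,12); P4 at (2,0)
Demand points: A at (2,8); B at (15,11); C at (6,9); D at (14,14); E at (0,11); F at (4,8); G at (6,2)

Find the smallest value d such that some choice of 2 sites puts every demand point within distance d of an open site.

Open {P1, P4}.
  Farthest demand point is E at distance 10 (to P1); all others are ≤ 10.
With {P1, P2} the worst case is 13.
With {P1, P3} the worst case is 13.
No size-2 selection achieves below 10.

10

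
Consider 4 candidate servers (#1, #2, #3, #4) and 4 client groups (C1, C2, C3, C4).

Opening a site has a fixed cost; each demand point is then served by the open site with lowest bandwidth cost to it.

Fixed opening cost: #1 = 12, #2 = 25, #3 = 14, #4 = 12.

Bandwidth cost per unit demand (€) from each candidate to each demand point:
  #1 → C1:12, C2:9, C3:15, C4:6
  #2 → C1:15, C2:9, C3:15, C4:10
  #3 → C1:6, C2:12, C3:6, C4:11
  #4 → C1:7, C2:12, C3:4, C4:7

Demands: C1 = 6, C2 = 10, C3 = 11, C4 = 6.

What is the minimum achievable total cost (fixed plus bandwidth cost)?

236

Open {#1, #4}: assign each demand point to its cheapest open site.
  C1→#4 6×7=42, C2→#1 10×9=90, C3→#4 11×4=44, C4→#1 6×6=36
  bandwidth cost 212, fixed 24 → total 236.
Compare {#1, #3, #4}: bandwidth cost 206 + fixed 38 = 244.
Compare {#1, #3}: bandwidth cost 228 + fixed 26 = 254.
Compare {#2, #4}: bandwidth cost 218 + fixed 37 = 255.
All other subsets cost ≥ 244. Minimum total cost: 236.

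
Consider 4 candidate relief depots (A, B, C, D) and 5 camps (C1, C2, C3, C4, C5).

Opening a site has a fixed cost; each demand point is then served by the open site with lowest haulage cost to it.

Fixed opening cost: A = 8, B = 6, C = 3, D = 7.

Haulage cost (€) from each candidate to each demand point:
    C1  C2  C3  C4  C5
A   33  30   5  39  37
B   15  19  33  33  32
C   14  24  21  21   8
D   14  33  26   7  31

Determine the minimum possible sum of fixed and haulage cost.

76

Open {A, C, D}: assign each demand point to its cheapest open site.
  C1→C 14, C2→C 24, C3→A 5, C4→D 7, C5→C 8
  haulage cost 58, fixed 18 → total 76.
Compare {A, B, C, D}: haulage cost 53 + fixed 24 = 77.
Compare {A, C}: haulage cost 72 + fixed 11 = 83.
Compare {C, D}: haulage cost 74 + fixed 10 = 84.
All other subsets cost ≥ 77. Minimum total cost: 76.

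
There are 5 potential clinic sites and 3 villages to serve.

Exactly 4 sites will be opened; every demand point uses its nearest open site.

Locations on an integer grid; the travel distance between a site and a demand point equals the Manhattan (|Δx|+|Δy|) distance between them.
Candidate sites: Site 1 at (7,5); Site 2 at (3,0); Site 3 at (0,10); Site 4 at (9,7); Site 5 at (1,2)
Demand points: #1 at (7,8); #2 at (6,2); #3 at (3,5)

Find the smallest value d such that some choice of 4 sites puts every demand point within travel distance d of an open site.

4

Open {Site 1, Site 2, Site 3, Site 4}.
  Farthest demand point is #2 at travel distance 4 (to Site 1); all others are ≤ 4.
With {Site 1, Site 2, Site 3, Site 5} the worst case is 4.
With {Site 1, Site 2, Site 4, Site 5} the worst case is 4.
No size-4 selection achieves below 4.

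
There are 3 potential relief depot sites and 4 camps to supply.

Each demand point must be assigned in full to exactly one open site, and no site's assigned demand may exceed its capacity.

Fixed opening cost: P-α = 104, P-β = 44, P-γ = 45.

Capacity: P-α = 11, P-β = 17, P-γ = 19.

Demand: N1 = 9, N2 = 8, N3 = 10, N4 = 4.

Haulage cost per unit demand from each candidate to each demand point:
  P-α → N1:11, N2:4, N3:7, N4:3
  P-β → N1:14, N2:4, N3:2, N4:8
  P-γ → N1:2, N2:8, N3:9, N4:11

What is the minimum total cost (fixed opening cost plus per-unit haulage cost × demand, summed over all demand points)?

Open {P-β, P-γ}; cheapest assignment that respects the capacities:
  P-β (cap 17, load 14): N3, N4 — cost 10×2 + 4×8 = 52
  P-γ (cap 19, load 17): N1, N2 — cost 9×2 + 8×8 = 82
  Shipping 134, fixed 89 → total 223.
  Any other capacity-feasible assignment to {P-β, P-γ} ships for at least 134.
Compare {P-α, P-β, P-γ}: its best feasible assignment gives total 295.
Every other set of open sites that can feasibly serve all demand totals ≥ 295 even under its best assignment. Minimum: 223.

223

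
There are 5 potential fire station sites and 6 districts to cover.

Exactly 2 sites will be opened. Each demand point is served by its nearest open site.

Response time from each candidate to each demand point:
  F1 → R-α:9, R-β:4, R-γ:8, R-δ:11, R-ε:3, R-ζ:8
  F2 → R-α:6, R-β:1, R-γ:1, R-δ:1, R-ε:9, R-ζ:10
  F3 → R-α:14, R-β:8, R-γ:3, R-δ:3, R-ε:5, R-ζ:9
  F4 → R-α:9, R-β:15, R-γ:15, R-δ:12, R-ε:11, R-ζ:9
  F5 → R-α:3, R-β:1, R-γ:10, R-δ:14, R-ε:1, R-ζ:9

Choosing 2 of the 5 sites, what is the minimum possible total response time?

Open {F2, F5}.
  R-α→F5 3, R-β→F2 1, R-γ→F2 1, R-δ→F2 1, R-ε→F5 1, R-ζ→F5 9  ⇒ total 16.
Compare {F1, F2}: total 20.
Compare {F3, F5}: total 20.
No size-2 selection does better; minimum is 16.

16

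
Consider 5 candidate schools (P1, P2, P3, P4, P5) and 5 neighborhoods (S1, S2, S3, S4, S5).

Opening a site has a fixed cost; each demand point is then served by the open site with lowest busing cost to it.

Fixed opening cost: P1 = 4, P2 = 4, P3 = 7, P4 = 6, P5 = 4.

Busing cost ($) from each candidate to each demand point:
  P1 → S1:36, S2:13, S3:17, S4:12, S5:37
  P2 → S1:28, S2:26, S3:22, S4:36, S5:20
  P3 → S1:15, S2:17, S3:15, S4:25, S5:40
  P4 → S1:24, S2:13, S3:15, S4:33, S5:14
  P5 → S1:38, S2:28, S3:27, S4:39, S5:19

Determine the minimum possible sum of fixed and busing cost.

86

Open {P1, P3, P4}: assign each demand point to its cheapest open site.
  S1→P3 15, S2→P1 13, S3→P3 15, S4→P1 12, S5→P4 14
  busing cost 69, fixed 17 → total 86.
Compare {P1, P4}: busing cost 78 + fixed 10 = 88.
Compare {P1, P3, P5}: busing cost 74 + fixed 15 = 89.
Compare {P1, P2, P3}: busing cost 75 + fixed 15 = 90.
All other subsets cost ≥ 88. Minimum total cost: 86.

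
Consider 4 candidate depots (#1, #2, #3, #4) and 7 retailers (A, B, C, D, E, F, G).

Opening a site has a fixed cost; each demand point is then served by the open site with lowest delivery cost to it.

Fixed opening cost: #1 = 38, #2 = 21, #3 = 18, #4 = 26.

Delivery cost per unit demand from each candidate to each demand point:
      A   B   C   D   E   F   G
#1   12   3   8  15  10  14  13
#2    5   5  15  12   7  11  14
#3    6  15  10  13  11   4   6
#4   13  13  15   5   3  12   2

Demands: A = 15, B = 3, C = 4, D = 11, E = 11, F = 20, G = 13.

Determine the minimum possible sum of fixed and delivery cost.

389

Open {#2, #3, #4}: assign each demand point to its cheapest open site.
  A→#2 15×5=75, B→#2 3×5=15, C→#3 4×10=40, D→#4 11×5=55, E→#4 11×3=33, F→#3 20×4=80, G→#4 13×2=26
  delivery cost 324, fixed 65 → total 389.
Compare {#3, #4}: delivery cost 363 + fixed 44 = 407.
Compare {#1, #3, #4}: delivery cost 325 + fixed 82 = 407.
Compare {#1, #2, #3, #4}: delivery cost 310 + fixed 103 = 413.
All other subsets cost ≥ 407. Minimum total cost: 389.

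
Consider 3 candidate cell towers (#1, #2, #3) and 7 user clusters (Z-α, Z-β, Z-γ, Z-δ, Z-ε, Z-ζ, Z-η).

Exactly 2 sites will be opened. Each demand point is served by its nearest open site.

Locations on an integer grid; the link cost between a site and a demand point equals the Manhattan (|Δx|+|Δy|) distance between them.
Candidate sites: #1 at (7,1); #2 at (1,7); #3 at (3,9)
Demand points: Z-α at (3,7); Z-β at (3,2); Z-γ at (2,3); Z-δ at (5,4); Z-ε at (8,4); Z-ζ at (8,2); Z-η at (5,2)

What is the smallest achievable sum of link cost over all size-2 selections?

26

Open {#1, #2}.
  Z-α→#2 2, Z-β→#1 5, Z-γ→#2 5, Z-δ→#1 5, Z-ε→#1 4, Z-ζ→#1 2, Z-η→#1 3  ⇒ total 26.
Compare {#1, #3}: total 28.
Compare {#2, #3}: total 52.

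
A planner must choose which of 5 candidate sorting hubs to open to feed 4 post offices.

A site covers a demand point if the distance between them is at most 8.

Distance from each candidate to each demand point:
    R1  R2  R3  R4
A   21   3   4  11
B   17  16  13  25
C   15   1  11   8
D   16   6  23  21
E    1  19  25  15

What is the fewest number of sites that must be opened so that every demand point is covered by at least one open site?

Coverage sets (demand points within 8 of each site):
  A: {R2, R3}
  B: {}
  C: {R2, R4}
  D: {R2}
  E: {R1}
No 2 sites suffice: every size-2 union leaves at least one demand point uncovered.
But {A, C, E} covers everything, so the minimum is 3.

3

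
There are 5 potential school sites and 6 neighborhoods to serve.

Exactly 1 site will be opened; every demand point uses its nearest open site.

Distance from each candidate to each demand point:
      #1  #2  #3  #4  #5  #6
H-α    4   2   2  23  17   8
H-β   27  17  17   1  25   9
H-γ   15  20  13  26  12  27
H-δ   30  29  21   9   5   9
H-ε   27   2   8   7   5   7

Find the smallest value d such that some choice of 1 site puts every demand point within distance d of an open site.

Open {H-α}.
  Farthest demand point is #4 at distance 23 (to H-α); all others are ≤ 23.
With {H-β} the worst case is 27.
With {H-γ} the worst case is 27.
No size-1 selection achieves below 23.

23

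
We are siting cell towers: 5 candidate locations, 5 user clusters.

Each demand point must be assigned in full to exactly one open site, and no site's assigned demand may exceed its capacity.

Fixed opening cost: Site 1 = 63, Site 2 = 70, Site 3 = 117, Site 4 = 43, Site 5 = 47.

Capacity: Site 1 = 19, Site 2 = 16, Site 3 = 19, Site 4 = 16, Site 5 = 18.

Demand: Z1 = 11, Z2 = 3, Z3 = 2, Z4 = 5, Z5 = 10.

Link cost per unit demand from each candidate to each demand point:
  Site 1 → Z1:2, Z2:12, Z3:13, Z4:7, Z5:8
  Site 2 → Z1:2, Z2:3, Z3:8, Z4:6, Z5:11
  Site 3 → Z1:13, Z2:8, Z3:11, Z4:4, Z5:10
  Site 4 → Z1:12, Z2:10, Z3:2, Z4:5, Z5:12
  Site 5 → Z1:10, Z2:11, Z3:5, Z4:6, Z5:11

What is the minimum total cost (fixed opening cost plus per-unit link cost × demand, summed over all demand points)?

295

Open {Site 1, Site 2}; cheapest assignment that respects the capacities:
  Site 1 (cap 19, load 15): Z4, Z5 — cost 5×7 + 10×8 = 115
  Site 2 (cap 16, load 16): Z1, Z2, Z3 — cost 11×2 + 3×3 + 2×8 = 47
  Shipping 162, fixed 133 → total 295.
  Any other capacity-feasible assignment to {Site 1, Site 2} ships for at least 162.
Compare {Site 2, Site 5}: its best feasible assignment gives total 298.
Compare {Site 2, Site 4}: its best feasible assignment gives total 305.
Every other set of open sites that can feasibly serve all demand totals ≥ 298 even under its best assignment. Minimum: 295.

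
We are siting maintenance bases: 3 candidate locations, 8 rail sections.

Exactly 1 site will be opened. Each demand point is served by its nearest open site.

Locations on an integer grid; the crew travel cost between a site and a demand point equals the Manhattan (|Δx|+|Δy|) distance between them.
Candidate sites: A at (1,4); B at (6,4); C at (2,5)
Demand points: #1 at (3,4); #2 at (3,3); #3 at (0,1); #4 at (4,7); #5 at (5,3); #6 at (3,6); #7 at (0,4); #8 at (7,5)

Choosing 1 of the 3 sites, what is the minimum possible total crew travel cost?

30

Open {C}.
  #1→C 2, #2→C 3, #3→C 6, #4→C 4, #5→C 5, #6→C 2, #7→C 3, #8→C 5  ⇒ total 30.
Compare {A}: total 32.
Compare {B}: total 36.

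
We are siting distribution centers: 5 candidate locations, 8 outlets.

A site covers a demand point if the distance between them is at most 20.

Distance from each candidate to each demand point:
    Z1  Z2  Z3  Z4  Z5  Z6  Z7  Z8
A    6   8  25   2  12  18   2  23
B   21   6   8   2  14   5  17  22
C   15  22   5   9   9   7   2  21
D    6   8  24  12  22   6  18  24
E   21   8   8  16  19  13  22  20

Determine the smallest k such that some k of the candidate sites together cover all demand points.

Coverage sets (demand points within 20 of each site):
  A: {Z1, Z2, Z4, Z5, Z6, Z7}
  B: {Z2, Z3, Z4, Z5, Z6, Z7}
  C: {Z1, Z3, Z4, Z5, Z6, Z7}
  D: {Z1, Z2, Z4, Z6, Z7}
  E: {Z2, Z3, Z4, Z5, Z6, Z8}
No single site covers all 8 demand points.
But {A, E} covers everything, so the minimum is 2.

2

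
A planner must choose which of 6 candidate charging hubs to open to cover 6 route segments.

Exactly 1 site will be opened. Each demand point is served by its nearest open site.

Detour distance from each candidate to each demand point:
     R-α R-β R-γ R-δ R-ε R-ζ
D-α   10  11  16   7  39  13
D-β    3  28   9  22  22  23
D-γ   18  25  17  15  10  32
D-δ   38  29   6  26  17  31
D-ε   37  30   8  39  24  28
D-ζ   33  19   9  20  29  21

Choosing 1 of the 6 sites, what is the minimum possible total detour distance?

Open {D-α}.
  R-α→D-α 10, R-β→D-α 11, R-γ→D-α 16, R-δ→D-α 7, R-ε→D-α 39, R-ζ→D-α 13  ⇒ total 96.
Compare {D-β}: total 107.
Compare {D-γ}: total 117.
No size-1 selection does better; minimum is 96.

96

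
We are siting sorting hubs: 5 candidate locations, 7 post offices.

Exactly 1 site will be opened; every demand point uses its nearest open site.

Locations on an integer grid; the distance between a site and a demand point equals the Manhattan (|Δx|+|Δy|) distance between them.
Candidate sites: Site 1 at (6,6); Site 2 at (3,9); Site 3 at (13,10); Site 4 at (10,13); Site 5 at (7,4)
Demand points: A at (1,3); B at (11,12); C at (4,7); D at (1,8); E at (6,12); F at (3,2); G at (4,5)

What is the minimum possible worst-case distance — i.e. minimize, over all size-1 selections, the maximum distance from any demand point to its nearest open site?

Open {Site 1}.
  Farthest demand point is B at distance 11 (to Site 1); all others are ≤ 11.
With {Site 2} the worst case is 11.
With {Site 5} the worst case is 12.
No size-1 selection achieves below 11.

11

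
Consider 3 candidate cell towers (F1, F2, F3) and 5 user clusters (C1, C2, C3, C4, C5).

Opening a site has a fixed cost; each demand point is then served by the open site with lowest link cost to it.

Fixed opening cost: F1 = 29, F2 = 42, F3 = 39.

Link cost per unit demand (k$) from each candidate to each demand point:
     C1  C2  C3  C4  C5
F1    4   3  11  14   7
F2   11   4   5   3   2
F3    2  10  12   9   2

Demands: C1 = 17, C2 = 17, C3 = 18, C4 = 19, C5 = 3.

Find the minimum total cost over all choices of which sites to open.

Open {F2, F3}: assign each demand point to its cheapest open site.
  C1→F3 17×2=34, C2→F2 17×4=68, C3→F2 18×5=90, C4→F2 19×3=57, C5→F2 3×2=6
  link cost 255, fixed 81 → total 336.
Compare {F1, F2}: link cost 272 + fixed 71 = 343.
Compare {F1, F2, F3}: link cost 238 + fixed 110 = 348.
Compare {F2}: link cost 408 + fixed 42 = 450.
All other subsets cost ≥ 343. Minimum total cost: 336.

336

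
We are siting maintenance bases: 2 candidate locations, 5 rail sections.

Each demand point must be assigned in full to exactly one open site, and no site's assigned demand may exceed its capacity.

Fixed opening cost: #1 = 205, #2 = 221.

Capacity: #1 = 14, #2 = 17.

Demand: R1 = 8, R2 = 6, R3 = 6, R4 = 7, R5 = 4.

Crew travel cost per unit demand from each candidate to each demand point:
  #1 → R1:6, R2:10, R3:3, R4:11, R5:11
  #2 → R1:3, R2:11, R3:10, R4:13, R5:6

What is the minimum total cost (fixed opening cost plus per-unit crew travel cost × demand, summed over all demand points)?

673

Open {#1, #2}; cheapest assignment that respects the capacities:
  #1 (cap 14, load 14): R1, R3 — cost 8×6 + 6×3 = 66
  #2 (cap 17, load 17): R2, R4, R5 — cost 6×11 + 7×13 + 4×6 = 181
  Shipping 247, fixed 426 → total 673.
  Any other capacity-feasible assignment to {#1, #2} ships for at least 247.
Total demand is 31 and no other set of sites has combined capacity ≥ 31, so {#1, #2} is the only feasible choice of open sites. Minimum: 673.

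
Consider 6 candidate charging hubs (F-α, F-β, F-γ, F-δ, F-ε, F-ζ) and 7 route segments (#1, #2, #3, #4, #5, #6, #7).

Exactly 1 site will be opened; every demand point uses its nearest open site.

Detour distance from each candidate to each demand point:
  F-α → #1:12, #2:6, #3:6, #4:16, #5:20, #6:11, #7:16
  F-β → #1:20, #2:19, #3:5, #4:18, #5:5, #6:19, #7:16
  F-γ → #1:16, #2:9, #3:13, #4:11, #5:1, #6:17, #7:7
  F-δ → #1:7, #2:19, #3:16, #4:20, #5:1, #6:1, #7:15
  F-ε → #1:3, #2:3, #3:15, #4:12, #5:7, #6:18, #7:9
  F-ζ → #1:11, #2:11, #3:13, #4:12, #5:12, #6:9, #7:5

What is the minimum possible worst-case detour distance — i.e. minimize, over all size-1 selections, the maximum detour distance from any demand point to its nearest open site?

13

Open {F-ζ}.
  Farthest demand point is #3 at detour distance 13 (to F-ζ); all others are ≤ 13.
With {F-γ} the worst case is 17.
With {F-ε} the worst case is 18.
No size-1 selection achieves below 13.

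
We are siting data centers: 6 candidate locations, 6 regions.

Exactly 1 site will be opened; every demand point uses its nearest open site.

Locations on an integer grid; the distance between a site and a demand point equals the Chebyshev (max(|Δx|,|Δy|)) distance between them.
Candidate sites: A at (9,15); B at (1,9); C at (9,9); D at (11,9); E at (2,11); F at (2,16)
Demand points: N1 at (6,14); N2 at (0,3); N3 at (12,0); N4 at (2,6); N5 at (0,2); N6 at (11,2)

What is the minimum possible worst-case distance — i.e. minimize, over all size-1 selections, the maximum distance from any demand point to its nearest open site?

Open {C}.
  Farthest demand point is N2 at distance 9 (to C); all others are ≤ 9.
With {B} the worst case is 11.
With {D} the worst case is 11.
No size-1 selection achieves below 9.

9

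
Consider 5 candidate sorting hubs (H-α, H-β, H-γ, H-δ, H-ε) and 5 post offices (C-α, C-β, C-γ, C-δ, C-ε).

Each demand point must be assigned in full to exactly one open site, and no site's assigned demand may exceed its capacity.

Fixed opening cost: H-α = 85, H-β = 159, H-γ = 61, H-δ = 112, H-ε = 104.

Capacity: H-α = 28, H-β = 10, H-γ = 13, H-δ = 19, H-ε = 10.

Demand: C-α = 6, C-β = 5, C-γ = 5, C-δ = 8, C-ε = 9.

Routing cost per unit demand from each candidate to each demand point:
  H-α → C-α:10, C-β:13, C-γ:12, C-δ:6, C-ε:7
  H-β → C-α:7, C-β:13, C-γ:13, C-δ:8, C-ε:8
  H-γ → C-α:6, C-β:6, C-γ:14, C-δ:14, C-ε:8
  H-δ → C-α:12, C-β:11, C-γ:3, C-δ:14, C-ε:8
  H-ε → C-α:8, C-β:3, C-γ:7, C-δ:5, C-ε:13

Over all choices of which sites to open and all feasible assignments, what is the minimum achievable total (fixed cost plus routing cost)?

Open {H-α, H-γ}; cheapest assignment that respects the capacities:
  H-α (cap 28, load 22): C-γ, C-δ, C-ε — cost 5×12 + 8×6 + 9×7 = 171
  H-γ (cap 13, load 11): C-α, C-β — cost 6×6 + 5×6 = 66
  Shipping 237, fixed 146 → total 383.
  Any other capacity-feasible assignment to {H-α, H-γ} ships for at least 237.
Compare {H-α, H-ε}: its best feasible assignment gives total 410.
Compare {H-α, H-δ}: its best feasible assignment gives total 438.
Every other set of open sites that can feasibly serve all demand totals ≥ 410 even under its best assignment. Minimum: 383.

383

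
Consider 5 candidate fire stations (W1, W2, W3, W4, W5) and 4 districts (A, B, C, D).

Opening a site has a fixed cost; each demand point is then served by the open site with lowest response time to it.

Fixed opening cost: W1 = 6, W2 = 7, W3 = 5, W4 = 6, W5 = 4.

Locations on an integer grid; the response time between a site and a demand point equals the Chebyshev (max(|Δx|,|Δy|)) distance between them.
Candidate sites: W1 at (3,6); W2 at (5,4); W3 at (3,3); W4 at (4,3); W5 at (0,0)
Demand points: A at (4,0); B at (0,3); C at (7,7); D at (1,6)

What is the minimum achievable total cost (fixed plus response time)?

18

Open {W3}: assign each demand point to its cheapest open site.
  A→W3 3, B→W3 3, C→W3 4, D→W3 3
  response time 13, fixed 5 → total 18.
Compare {W4}: response time 14 + fixed 6 = 20.
Compare {W1}: response time 15 + fixed 6 = 21.
Compare {W3, W5}: response time 13 + fixed 9 = 22.
All other subsets cost ≥ 20. Minimum total cost: 18.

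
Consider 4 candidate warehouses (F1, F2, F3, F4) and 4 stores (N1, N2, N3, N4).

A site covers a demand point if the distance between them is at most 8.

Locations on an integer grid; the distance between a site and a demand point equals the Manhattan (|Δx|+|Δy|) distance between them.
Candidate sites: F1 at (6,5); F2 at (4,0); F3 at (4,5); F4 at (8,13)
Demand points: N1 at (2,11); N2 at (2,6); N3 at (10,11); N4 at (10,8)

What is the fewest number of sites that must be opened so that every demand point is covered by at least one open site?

Coverage sets (demand points within 8 of each site):
  F1: {N2, N4}
  F2: {N2}
  F3: {N1, N2}
  F4: {N1, N3, N4}
No single site covers all 4 demand points.
But {F1, F4} covers everything, so the minimum is 2.

2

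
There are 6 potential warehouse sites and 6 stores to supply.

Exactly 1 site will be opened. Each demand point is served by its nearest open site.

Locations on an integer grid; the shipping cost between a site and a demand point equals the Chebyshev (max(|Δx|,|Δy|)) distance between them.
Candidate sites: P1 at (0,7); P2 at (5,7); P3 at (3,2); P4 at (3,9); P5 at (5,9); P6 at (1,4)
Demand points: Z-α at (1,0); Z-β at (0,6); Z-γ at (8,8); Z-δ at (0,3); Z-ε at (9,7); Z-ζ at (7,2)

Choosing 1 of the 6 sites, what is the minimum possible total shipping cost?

Open {P3}.
  Z-α→P3 2, Z-β→P3 4, Z-γ→P3 6, Z-δ→P3 3, Z-ε→P3 6, Z-ζ→P3 4  ⇒ total 25.
Compare {P6}: total 28.
Compare {P2}: total 29.
No size-1 selection does better; minimum is 25.

25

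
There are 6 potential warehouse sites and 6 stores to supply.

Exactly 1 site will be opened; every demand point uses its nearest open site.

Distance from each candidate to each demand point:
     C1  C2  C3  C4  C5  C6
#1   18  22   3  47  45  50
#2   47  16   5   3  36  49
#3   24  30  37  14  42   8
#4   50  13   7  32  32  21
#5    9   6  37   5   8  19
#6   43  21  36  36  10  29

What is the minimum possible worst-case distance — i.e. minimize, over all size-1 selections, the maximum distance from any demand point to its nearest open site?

Open {#5}.
  Farthest demand point is C3 at distance 37 (to #5); all others are ≤ 37.
With {#3} the worst case is 42.
With {#6} the worst case is 43.
No size-1 selection achieves below 37.

37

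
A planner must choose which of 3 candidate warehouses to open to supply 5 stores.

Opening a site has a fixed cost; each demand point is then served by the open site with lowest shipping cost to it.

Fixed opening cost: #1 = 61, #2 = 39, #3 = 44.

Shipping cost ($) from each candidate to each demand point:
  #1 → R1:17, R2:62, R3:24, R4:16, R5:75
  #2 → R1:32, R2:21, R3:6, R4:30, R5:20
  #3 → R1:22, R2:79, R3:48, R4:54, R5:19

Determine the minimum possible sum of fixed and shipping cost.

Open {#2}: assign each demand point to its cheapest open site.
  R1→#2 32, R2→#2 21, R3→#2 6, R4→#2 30, R5→#2 20
  shipping cost 109, fixed 39 → total 148.
Compare {#1, #2}: shipping cost 80 + fixed 100 = 180.
Compare {#2, #3}: shipping cost 98 + fixed 83 = 181.
Compare {#1, #2, #3}: shipping cost 79 + fixed 144 = 223.
All other subsets cost ≥ 180. Minimum total cost: 148.

148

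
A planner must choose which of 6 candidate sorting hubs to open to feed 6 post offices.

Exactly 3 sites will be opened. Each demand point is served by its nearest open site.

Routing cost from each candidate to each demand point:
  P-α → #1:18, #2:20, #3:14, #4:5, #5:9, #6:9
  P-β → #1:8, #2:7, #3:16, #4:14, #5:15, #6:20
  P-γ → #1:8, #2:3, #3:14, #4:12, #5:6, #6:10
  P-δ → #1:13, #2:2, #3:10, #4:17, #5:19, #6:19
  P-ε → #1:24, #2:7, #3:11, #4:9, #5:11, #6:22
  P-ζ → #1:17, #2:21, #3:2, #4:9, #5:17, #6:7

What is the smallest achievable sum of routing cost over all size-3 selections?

Open {P-α, P-γ, P-ζ}.
  #1→P-γ 8, #2→P-γ 3, #3→P-ζ 2, #4→P-α 5, #5→P-γ 6, #6→P-ζ 7  ⇒ total 31.
Compare {P-γ, P-δ, P-ζ}: total 34.
Compare {P-β, P-γ, P-ζ}: total 35.
No size-3 selection does better; minimum is 31.

31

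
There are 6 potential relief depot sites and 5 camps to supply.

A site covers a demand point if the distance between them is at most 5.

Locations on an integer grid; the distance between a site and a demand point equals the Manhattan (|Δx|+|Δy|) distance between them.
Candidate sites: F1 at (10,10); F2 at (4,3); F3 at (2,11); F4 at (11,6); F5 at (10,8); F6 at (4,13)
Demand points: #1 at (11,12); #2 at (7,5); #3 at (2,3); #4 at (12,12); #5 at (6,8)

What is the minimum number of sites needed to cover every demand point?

Coverage sets (demand points within 5 of each site):
  F1: {#1, #4}
  F2: {#2, #3}
  F3: {}
  F4: {#2}
  F5: {#1, #5}
  F6: {}
No 2 sites suffice: every size-2 union leaves at least one demand point uncovered.
But {F1, F2, F5} covers everything, so the minimum is 3.

3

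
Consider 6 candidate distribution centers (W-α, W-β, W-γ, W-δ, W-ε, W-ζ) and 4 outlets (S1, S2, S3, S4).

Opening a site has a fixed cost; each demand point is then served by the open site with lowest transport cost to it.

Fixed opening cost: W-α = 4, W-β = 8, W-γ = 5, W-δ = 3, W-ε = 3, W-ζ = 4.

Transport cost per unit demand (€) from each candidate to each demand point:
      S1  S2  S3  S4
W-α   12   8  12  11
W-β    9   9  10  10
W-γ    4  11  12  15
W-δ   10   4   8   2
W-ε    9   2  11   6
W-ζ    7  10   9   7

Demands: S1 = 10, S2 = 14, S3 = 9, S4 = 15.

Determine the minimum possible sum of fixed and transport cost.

181

Open {W-γ, W-δ, W-ε}: assign each demand point to its cheapest open site.
  S1→W-γ 10×4=40, S2→W-ε 14×2=28, S3→W-δ 9×8=72, S4→W-δ 15×2=30
  transport cost 170, fixed 11 → total 181.
Compare {W-α, W-γ, W-δ, W-ε}: transport cost 170 + fixed 15 = 185.
Compare {W-γ, W-δ, W-ε, W-ζ}: transport cost 170 + fixed 15 = 185.
Compare {W-β, W-γ, W-δ, W-ε}: transport cost 170 + fixed 19 = 189.
All other subsets cost ≥ 185. Minimum total cost: 181.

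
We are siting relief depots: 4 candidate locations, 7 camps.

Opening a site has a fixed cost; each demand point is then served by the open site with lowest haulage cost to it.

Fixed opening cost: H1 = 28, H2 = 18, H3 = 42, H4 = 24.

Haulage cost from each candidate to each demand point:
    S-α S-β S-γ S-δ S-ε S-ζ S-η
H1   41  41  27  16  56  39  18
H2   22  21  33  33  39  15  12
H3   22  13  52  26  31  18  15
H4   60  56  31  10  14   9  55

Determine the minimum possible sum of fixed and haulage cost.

161

Open {H2, H4}: assign each demand point to its cheapest open site.
  S-α→H2 22, S-β→H2 21, S-γ→H4 31, S-δ→H4 10, S-ε→H4 14, S-ζ→H4 9, S-η→H2 12
  haulage cost 119, fixed 42 → total 161.
Compare {H3, H4}: haulage cost 114 + fixed 66 = 180.
Compare {H1, H2, H4}: haulage cost 115 + fixed 70 = 185.
Compare {H2}: haulage cost 175 + fixed 18 = 193.
All other subsets cost ≥ 180. Minimum total cost: 161.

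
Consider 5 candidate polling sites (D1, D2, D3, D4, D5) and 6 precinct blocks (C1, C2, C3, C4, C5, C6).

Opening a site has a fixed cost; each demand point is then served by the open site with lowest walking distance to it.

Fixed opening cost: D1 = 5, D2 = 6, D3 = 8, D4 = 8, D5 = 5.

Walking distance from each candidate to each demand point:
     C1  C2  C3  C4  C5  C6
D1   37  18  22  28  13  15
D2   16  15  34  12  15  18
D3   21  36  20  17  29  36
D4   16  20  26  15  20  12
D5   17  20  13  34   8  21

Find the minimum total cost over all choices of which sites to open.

93

Open {D2, D5}: assign each demand point to its cheapest open site.
  C1→D2 16, C2→D2 15, C3→D5 13, C4→D2 12, C5→D5 8, C6→D2 18
  walking distance 82, fixed 11 → total 93.
Compare {D1, D2, D5}: walking distance 79 + fixed 16 = 95.
Compare {D2, D4, D5}: walking distance 76 + fixed 19 = 95.
Compare {D4, D5}: walking distance 84 + fixed 13 = 97.
All other subsets cost ≥ 95. Minimum total cost: 93.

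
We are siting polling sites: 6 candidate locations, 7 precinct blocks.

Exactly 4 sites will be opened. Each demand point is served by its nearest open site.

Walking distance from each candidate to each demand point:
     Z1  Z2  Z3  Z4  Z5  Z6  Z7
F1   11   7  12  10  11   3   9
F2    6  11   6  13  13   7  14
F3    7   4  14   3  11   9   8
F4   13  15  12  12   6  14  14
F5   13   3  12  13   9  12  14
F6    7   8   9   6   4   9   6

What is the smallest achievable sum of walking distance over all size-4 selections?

Open {F1, F2, F3, F6}.
  Z1→F2 6, Z2→F3 4, Z3→F2 6, Z4→F3 3, Z5→F6 4, Z6→F1 3, Z7→F6 6  ⇒ total 32.
Compare {F1, F2, F5, F6}: total 34.
Compare {F1, F3, F5, F6}: total 35.
No size-4 selection does better; minimum is 32.

32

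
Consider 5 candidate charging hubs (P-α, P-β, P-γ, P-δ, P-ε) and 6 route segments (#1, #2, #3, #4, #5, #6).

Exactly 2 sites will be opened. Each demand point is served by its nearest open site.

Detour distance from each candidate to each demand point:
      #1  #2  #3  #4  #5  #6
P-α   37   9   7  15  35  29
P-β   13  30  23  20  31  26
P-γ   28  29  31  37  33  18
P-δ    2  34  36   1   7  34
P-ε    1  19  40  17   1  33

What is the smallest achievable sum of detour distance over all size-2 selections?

55

Open {P-α, P-δ}.
  #1→P-δ 2, #2→P-α 9, #3→P-α 7, #4→P-δ 1, #5→P-δ 7, #6→P-α 29  ⇒ total 55.
Compare {P-α, P-ε}: total 62.
Compare {P-β, P-ε}: total 87.
No size-2 selection does better; minimum is 55.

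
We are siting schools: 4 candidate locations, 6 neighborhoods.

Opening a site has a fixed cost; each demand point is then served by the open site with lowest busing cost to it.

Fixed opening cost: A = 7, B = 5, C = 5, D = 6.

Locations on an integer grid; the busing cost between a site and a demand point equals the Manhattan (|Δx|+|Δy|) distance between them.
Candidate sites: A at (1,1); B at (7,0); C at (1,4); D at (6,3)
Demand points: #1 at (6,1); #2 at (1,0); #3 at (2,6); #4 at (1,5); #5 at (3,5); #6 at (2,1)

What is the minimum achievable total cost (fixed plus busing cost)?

Open {A, C}: assign each demand point to its cheapest open site.
  #1→A 5, #2→A 1, #3→C 3, #4→C 1, #5→C 3, #6→A 1
  busing cost 14, fixed 12 → total 26.
Compare {B, C}: busing cost 17 + fixed 10 = 27.
Compare {C}: busing cost 23 + fixed 5 = 28.
Compare {C, D}: busing cost 17 + fixed 11 = 28.
All other subsets cost ≥ 27. Minimum total cost: 26.

26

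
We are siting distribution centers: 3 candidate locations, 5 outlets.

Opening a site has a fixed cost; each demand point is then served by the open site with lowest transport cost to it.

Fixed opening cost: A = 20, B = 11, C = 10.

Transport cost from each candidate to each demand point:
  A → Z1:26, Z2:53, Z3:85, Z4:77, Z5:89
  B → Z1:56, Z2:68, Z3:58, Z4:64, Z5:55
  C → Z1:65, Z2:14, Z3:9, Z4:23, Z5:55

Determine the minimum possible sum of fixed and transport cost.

Open {A, C}: assign each demand point to its cheapest open site.
  Z1→A 26, Z2→C 14, Z3→C 9, Z4→C 23, Z5→C 55
  transport cost 127, fixed 30 → total 157.
Compare {A, B, C}: transport cost 127 + fixed 41 = 168.
Compare {C}: transport cost 166 + fixed 10 = 176.
Compare {B, C}: transport cost 157 + fixed 21 = 178.
All other subsets cost ≥ 168. Minimum total cost: 157.

157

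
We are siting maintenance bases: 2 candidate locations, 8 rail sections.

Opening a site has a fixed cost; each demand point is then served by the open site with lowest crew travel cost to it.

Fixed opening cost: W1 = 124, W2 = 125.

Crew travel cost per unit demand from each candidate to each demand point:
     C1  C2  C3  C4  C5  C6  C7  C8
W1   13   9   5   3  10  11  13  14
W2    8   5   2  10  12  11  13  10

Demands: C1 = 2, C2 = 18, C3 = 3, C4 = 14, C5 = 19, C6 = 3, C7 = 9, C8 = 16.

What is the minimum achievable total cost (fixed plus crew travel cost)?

Open {W1, W2}: assign each demand point to its cheapest open site.
  C1→W2 2×8=16, C2→W2 18×5=90, C3→W2 3×2=6, C4→W1 14×3=42, C5→W1 19×10=190, C6→W1 3×11=33, C7→W1 9×13=117, C8→W2 16×10=160
  crew travel cost 654, fixed 249 → total 903.
Compare {W2}: crew travel cost 790 + fixed 125 = 915.
Compare {W1}: crew travel cost 809 + fixed 124 = 933.

903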